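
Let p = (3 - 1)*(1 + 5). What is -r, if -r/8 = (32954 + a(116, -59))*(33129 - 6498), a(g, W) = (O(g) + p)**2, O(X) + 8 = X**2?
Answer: 38605267820592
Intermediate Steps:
p = 12 (p = 2*6 = 12)
O(X) = -8 + X**2
a(g, W) = (4 + g**2)**2 (a(g, W) = ((-8 + g**2) + 12)**2 = (4 + g**2)**2)
r = -38605267820592 (r = -8*(32954 + (4 + 116**2)**2)*(33129 - 6498) = -8*(32954 + (4 + 13456)**2)*26631 = -8*(32954 + 13460**2)*26631 = -8*(32954 + 181171600)*26631 = -1449636432*26631 = -8*4825658477574 = -38605267820592)
-r = -1*(-38605267820592) = 38605267820592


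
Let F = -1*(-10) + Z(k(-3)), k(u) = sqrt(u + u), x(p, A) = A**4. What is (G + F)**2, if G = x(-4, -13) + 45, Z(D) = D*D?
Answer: 818532100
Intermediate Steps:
k(u) = sqrt(2)*sqrt(u) (k(u) = sqrt(2*u) = sqrt(2)*sqrt(u))
Z(D) = D**2
F = 4 (F = -1*(-10) + (sqrt(2)*sqrt(-3))**2 = 10 + (sqrt(2)*(I*sqrt(3)))**2 = 10 + (I*sqrt(6))**2 = 10 - 6 = 4)
G = 28606 (G = (-13)**4 + 45 = 28561 + 45 = 28606)
(G + F)**2 = (28606 + 4)**2 = 28610**2 = 818532100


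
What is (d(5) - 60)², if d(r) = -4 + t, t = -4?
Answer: 4624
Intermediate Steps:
d(r) = -8 (d(r) = -4 - 4 = -8)
(d(5) - 60)² = (-8 - 60)² = (-68)² = 4624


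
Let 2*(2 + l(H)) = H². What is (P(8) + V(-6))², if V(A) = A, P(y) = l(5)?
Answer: 81/4 ≈ 20.250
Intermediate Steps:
l(H) = -2 + H²/2
P(y) = 21/2 (P(y) = -2 + (½)*5² = -2 + (½)*25 = -2 + 25/2 = 21/2)
(P(8) + V(-6))² = (21/2 - 6)² = (9/2)² = 81/4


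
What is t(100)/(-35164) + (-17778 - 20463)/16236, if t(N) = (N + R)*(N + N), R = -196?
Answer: -28693759/15858964 ≈ -1.8093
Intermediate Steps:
t(N) = 2*N*(-196 + N) (t(N) = (N - 196)*(N + N) = (-196 + N)*(2*N) = 2*N*(-196 + N))
t(100)/(-35164) + (-17778 - 20463)/16236 = (2*100*(-196 + 100))/(-35164) + (-17778 - 20463)/16236 = (2*100*(-96))*(-1/35164) - 38241*1/16236 = -19200*(-1/35164) - 4249/1804 = 4800/8791 - 4249/1804 = -28693759/15858964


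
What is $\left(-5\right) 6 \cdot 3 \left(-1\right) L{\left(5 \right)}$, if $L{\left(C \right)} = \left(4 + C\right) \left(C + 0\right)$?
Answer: $4050$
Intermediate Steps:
$L{\left(C \right)} = C \left(4 + C\right)$ ($L{\left(C \right)} = \left(4 + C\right) C = C \left(4 + C\right)$)
$\left(-5\right) 6 \cdot 3 \left(-1\right) L{\left(5 \right)} = \left(-5\right) 6 \cdot 3 \left(-1\right) 5 \left(4 + 5\right) = \left(-30\right) 3 \left(-1\right) 5 \cdot 9 = \left(-90\right) \left(-1\right) 45 = 90 \cdot 45 = 4050$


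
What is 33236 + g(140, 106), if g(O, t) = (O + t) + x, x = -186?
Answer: 33296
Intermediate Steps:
g(O, t) = -186 + O + t (g(O, t) = (O + t) - 186 = -186 + O + t)
33236 + g(140, 106) = 33236 + (-186 + 140 + 106) = 33236 + 60 = 33296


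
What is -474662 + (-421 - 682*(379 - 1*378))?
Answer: -475765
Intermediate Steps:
-474662 + (-421 - 682*(379 - 1*378)) = -474662 + (-421 - 682*(379 - 378)) = -474662 + (-421 - 682*1) = -474662 + (-421 - 682) = -474662 - 1103 = -475765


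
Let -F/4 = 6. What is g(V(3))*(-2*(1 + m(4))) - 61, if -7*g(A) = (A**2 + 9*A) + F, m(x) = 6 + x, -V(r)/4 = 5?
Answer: 555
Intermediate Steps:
V(r) = -20 (V(r) = -4*5 = -20)
F = -24 (F = -4*6 = -24)
g(A) = 24/7 - 9*A/7 - A**2/7 (g(A) = -((A**2 + 9*A) - 24)/7 = -(-24 + A**2 + 9*A)/7 = 24/7 - 9*A/7 - A**2/7)
g(V(3))*(-2*(1 + m(4))) - 61 = (24/7 - 9/7*(-20) - 1/7*(-20)**2)*(-2*(1 + (6 + 4))) - 61 = (24/7 + 180/7 - 1/7*400)*(-2*(1 + 10)) - 61 = (24/7 + 180/7 - 400/7)*(-2*11) - 61 = -28*(-22) - 61 = 616 - 61 = 555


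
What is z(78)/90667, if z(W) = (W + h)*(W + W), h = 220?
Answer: 46488/90667 ≈ 0.51273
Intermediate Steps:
z(W) = 2*W*(220 + W) (z(W) = (W + 220)*(W + W) = (220 + W)*(2*W) = 2*W*(220 + W))
z(78)/90667 = (2*78*(220 + 78))/90667 = (2*78*298)*(1/90667) = 46488*(1/90667) = 46488/90667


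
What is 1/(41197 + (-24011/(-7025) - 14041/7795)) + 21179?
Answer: 9556096536262776/451206219619 ≈ 21179.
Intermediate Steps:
1/(41197 + (-24011/(-7025) - 14041/7795)) + 21179 = 1/(41197 + (-24011*(-1/7025) - 14041*1/7795)) + 21179 = 1/(41197 + (24011/7025 - 14041/7795)) + 21179 = 1/(41197 + 17705544/10951975) + 21179 = 1/(451206219619/10951975) + 21179 = 10951975/451206219619 + 21179 = 9556096536262776/451206219619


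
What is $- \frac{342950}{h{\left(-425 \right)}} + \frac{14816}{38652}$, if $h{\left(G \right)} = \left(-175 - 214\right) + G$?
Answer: $\frac{1658470453}{3932841} \approx 421.7$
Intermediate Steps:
$h{\left(G \right)} = -389 + G$
$- \frac{342950}{h{\left(-425 \right)}} + \frac{14816}{38652} = - \frac{342950}{-389 - 425} + \frac{14816}{38652} = - \frac{342950}{-814} + 14816 \cdot \frac{1}{38652} = \left(-342950\right) \left(- \frac{1}{814}\right) + \frac{3704}{9663} = \frac{171475}{407} + \frac{3704}{9663} = \frac{1658470453}{3932841}$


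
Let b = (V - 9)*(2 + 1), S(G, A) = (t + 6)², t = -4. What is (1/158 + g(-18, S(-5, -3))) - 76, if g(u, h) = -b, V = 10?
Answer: -12481/158 ≈ -78.994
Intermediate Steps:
S(G, A) = 4 (S(G, A) = (-4 + 6)² = 2² = 4)
b = 3 (b = (10 - 9)*(2 + 1) = 1*3 = 3)
g(u, h) = -3 (g(u, h) = -1*3 = -3)
(1/158 + g(-18, S(-5, -3))) - 76 = (1/158 - 3) - 76 = -473/158 - 76 = -12481/158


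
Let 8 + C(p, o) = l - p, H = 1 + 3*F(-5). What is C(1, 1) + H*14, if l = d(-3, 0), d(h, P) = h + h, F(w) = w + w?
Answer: -421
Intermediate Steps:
F(w) = 2*w
d(h, P) = 2*h
H = -29 (H = 1 + 3*(2*(-5)) = 1 + 3*(-10) = 1 - 30 = -29)
l = -6 (l = 2*(-3) = -6)
C(p, o) = -14 - p (C(p, o) = -8 + (-6 - p) = -14 - p)
C(1, 1) + H*14 = (-14 - 1*1) - 29*14 = (-14 - 1) - 406 = -15 - 406 = -421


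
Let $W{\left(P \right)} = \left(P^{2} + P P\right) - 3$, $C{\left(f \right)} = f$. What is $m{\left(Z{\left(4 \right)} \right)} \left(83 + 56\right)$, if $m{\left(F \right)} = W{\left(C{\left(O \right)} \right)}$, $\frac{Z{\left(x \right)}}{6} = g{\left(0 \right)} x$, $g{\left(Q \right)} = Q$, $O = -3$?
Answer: $2085$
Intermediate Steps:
$W{\left(P \right)} = -3 + 2 P^{2}$ ($W{\left(P \right)} = \left(P^{2} + P^{2}\right) - 3 = 2 P^{2} - 3 = -3 + 2 P^{2}$)
$Z{\left(x \right)} = 0$ ($Z{\left(x \right)} = 6 \cdot 0 x = 6 \cdot 0 = 0$)
$m{\left(F \right)} = 15$ ($m{\left(F \right)} = -3 + 2 \left(-3\right)^{2} = -3 + 2 \cdot 9 = -3 + 18 = 15$)
$m{\left(Z{\left(4 \right)} \right)} \left(83 + 56\right) = 15 \left(83 + 56\right) = 15 \cdot 139 = 2085$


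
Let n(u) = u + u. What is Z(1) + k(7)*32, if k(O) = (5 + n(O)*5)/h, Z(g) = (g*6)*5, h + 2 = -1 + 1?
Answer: -1170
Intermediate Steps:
n(u) = 2*u
h = -2 (h = -2 + (-1 + 1) = -2 + 0 = -2)
Z(g) = 30*g (Z(g) = (6*g)*5 = 30*g)
k(O) = -5/2 - 5*O (k(O) = (5 + (2*O)*5)/(-2) = (5 + 10*O)*(-½) = -5/2 - 5*O)
Z(1) + k(7)*32 = 30*1 + (-5/2 - 5*7)*32 = 30 + (-5/2 - 35)*32 = 30 - 75/2*32 = 30 - 1200 = -1170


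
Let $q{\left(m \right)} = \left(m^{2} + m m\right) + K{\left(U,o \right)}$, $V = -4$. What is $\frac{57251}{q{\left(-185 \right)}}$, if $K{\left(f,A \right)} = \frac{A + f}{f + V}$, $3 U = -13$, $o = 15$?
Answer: $\frac{1431275}{1711218} \approx 0.83641$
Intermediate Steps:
$U = - \frac{13}{3}$ ($U = \frac{1}{3} \left(-13\right) = - \frac{13}{3} \approx -4.3333$)
$K{\left(f,A \right)} = \frac{A + f}{-4 + f}$ ($K{\left(f,A \right)} = \frac{A + f}{f - 4} = \frac{A + f}{-4 + f}$)
$q{\left(m \right)} = - \frac{32}{25} + 2 m^{2}$ ($q{\left(m \right)} = \left(m^{2} + m m\right) + \frac{15 - \frac{13}{3}}{-4 - \frac{13}{3}} = \left(m^{2} + m^{2}\right) + \frac{1}{- \frac{25}{3}} \cdot \frac{32}{3} = 2 m^{2} - \frac{32}{25} = - \frac{32}{25} + 2 m^{2}$)
$\frac{57251}{q{\left(-185 \right)}} = \frac{57251}{- \frac{32}{25} + 2 \left(-185\right)^{2}} = \frac{57251}{- \frac{32}{25} + 2 \cdot 34225} = \frac{57251}{- \frac{32}{25} + 68450} = \frac{57251}{\frac{1711218}{25}} = 57251 \cdot \frac{25}{1711218} = \frac{1431275}{1711218}$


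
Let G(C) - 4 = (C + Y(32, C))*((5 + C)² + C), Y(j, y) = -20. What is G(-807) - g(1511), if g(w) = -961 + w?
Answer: -531262865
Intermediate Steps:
G(C) = 4 + (-20 + C)*(C + (5 + C)²) (G(C) = 4 + (C - 20)*((5 + C)² + C) = 4 + (-20 + C)*(C + (5 + C)²))
G(-807) - g(1511) = (-496 + (-807)³ - 195*(-807) - 9*(-807)²) - (-961 + 1511) = (-496 - 525557943 + 157365 - 9*651249) - 1*550 = (-496 - 525557943 + 157365 - 5861241) - 550 = -531262315 - 550 = -531262865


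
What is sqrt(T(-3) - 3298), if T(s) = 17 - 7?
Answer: 2*I*sqrt(822) ≈ 57.341*I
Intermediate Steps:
T(s) = 10
sqrt(T(-3) - 3298) = sqrt(10 - 3298) = sqrt(-3288) = 2*I*sqrt(822)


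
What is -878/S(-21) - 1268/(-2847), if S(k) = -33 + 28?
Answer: 2506006/14235 ≈ 176.05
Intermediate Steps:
S(k) = -5
-878/S(-21) - 1268/(-2847) = -878/(-5) - 1268/(-2847) = -878*(-⅕) - 1268*(-1/2847) = 878/5 + 1268/2847 = 2506006/14235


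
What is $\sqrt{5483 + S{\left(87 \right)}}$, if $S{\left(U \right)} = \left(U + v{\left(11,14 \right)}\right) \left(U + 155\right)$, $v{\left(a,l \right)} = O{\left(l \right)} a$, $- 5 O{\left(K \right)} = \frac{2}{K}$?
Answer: $\frac{\sqrt{32414655}}{35} \approx 162.67$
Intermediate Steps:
$O{\left(K \right)} = - \frac{2}{5 K}$ ($O{\left(K \right)} = - \frac{2 \frac{1}{K}}{5} = - \frac{2}{5 K}$)
$v{\left(a,l \right)} = - \frac{2 a}{5 l}$ ($v{\left(a,l \right)} = - \frac{2}{5 l} a = - \frac{2 a}{5 l}$)
$S{\left(U \right)} = \left(155 + U\right) \left(- \frac{11}{35} + U\right)$ ($S{\left(U \right)} = \left(U - \frac{22}{5 \cdot 14}\right) \left(U + 155\right) = \left(U - \frac{22}{5} \cdot \frac{1}{14}\right) \left(155 + U\right) = \left(U - \frac{11}{35}\right) \left(155 + U\right) = \left(- \frac{11}{35} + U\right) \left(155 + U\right) = \left(155 + U\right) \left(- \frac{11}{35} + U\right)$)
$\sqrt{5483 + S{\left(87 \right)}} = \sqrt{5483 + \left(- \frac{341}{7} + 87^{2} + \frac{5414}{35} \cdot 87\right)} = \sqrt{5483 + \left(- \frac{341}{7} + 7569 + \frac{471018}{35}\right)} = \sqrt{5483 + \frac{734228}{35}} = \sqrt{\frac{926133}{35}} = \frac{\sqrt{32414655}}{35}$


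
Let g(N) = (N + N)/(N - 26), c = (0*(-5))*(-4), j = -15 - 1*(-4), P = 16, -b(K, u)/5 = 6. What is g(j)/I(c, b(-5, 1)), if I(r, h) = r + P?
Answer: 11/296 ≈ 0.037162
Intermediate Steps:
b(K, u) = -30 (b(K, u) = -5*6 = -30)
j = -11 (j = -15 + 4 = -11)
c = 0 (c = 0*(-4) = 0)
I(r, h) = 16 + r (I(r, h) = r + 16 = 16 + r)
g(N) = 2*N/(-26 + N) (g(N) = (2*N)/(-26 + N) = 2*N/(-26 + N))
g(j)/I(c, b(-5, 1)) = (2*(-11)/(-26 - 11))/(16 + 0) = (2*(-11)/(-37))/16 = (2*(-11)*(-1/37))*(1/16) = (22/37)*(1/16) = 11/296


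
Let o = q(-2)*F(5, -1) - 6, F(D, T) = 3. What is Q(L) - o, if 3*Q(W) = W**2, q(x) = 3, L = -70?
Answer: 4891/3 ≈ 1630.3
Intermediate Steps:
o = 3 (o = 3*3 - 6 = 9 - 6 = 3)
Q(W) = W**2/3
Q(L) - o = (1/3)*(-70)**2 - 1*3 = (1/3)*4900 - 3 = 4900/3 - 3 = 4891/3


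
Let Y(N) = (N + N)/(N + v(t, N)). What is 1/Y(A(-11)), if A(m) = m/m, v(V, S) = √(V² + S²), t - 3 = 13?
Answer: ½ + √257/2 ≈ 8.5156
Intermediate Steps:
t = 16 (t = 3 + 13 = 16)
v(V, S) = √(S² + V²)
A(m) = 1
Y(N) = 2*N/(N + √(256 + N²)) (Y(N) = (N + N)/(N + √(N² + 16²)) = (2*N)/(N + √(N² + 256)) = (2*N)/(N + √(256 + N²)) = 2*N/(N + √(256 + N²)))
1/Y(A(-11)) = 1/(2*1/(1 + √(256 + 1²))) = 1/(2*1/(1 + √(256 + 1))) = 1/(2*1/(1 + √257)) = 1/(2/(1 + √257)) = ½ + √257/2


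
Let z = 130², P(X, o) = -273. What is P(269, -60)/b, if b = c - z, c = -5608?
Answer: 273/22508 ≈ 0.012129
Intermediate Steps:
z = 16900
b = -22508 (b = -5608 - 1*16900 = -5608 - 16900 = -22508)
P(269, -60)/b = -273/(-22508) = -273*(-1/22508) = 273/22508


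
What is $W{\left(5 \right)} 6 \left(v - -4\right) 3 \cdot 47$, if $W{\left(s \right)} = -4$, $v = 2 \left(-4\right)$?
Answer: $13536$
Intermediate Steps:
$v = -8$
$W{\left(5 \right)} 6 \left(v - -4\right) 3 \cdot 47 = - 4 \cdot 6 \left(-8 - -4\right) 3 \cdot 47 = - 4 \cdot 6 \left(-8 + 4\right) 3 \cdot 47 = - 4 \cdot 6 \left(-4\right) 3 \cdot 47 = - 4 \left(\left(-24\right) 3\right) 47 = \left(-4\right) \left(-72\right) 47 = 288 \cdot 47 = 13536$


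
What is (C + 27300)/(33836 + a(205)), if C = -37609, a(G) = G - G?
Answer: -10309/33836 ≈ -0.30468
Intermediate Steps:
a(G) = 0
(C + 27300)/(33836 + a(205)) = (-37609 + 27300)/(33836 + 0) = -10309/33836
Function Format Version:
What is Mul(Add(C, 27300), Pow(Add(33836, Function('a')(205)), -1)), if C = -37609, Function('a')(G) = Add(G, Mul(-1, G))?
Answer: Rational(-10309, 33836) ≈ -0.30468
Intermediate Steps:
Function('a')(G) = 0
Mul(Add(C, 27300), Pow(Add(33836, Function('a')(205)), -1)) = Mul(Add(-37609, 27300), Pow(Add(33836, 0), -1)) = Mul(-10309, Pow(33836, -1)) = Mul(-10309, Rational(1, 33836)) = Rational(-10309, 33836)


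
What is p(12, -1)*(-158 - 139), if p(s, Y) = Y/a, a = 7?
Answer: 297/7 ≈ 42.429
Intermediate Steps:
p(s, Y) = Y/7
p(12, -1)*(-158 - 139) = ((1/7)*(-1))*(-158 - 139) = -1/7*(-297) = 297/7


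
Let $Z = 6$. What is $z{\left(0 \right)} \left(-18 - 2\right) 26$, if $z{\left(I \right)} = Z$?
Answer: $-3120$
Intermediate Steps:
$z{\left(I \right)} = 6$
$z{\left(0 \right)} \left(-18 - 2\right) 26 = 6 \left(-18 - 2\right) 26 = 6 \left(-20\right) 26 = \left(-120\right) 26 = -3120$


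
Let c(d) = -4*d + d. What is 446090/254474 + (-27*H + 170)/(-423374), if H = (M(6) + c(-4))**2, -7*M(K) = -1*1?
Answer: 4650902111235/2639573044262 ≈ 1.7620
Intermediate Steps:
M(K) = 1/7 (M(K) = -(-1)/7 = -1/7*(-1) = 1/7)
c(d) = -3*d
H = 7225/49 (H = (1/7 - 3*(-4))**2 = (1/7 + 12)**2 = (85/7)**2 = 7225/49 ≈ 147.45)
446090/254474 + (-27*H + 170)/(-423374) = 446090/254474 + (-27*7225/49 + 170)/(-423374) = 446090*(1/254474) + (-195075/49 + 170)*(-1/423374) = 223045/127237 - 186745/49*(-1/423374) = 223045/127237 + 186745/20745326 = 4650902111235/2639573044262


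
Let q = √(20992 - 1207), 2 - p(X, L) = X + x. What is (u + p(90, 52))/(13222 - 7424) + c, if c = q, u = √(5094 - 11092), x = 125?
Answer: -213/5798 + √19785 + I*√5998/5798 ≈ 140.62 + 0.013357*I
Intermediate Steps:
p(X, L) = -123 - X (p(X, L) = 2 - (X + 125) = 2 - (125 + X) = 2 + (-125 - X) = -123 - X)
u = I*√5998 (u = √(-5998) = I*√5998 ≈ 77.447*I)
q = √19785 ≈ 140.66
c = √19785 ≈ 140.66
(u + p(90, 52))/(13222 - 7424) + c = (I*√5998 + (-123 - 1*90))/(13222 - 7424) + √19785 = (I*√5998 + (-123 - 90))/5798 + √19785 = (I*√5998 - 213)*(1/5798) + √19785 = (-213 + I*√5998)*(1/5798) + √19785 = (-213/5798 + I*√5998/5798) + √19785 = -213/5798 + √19785 + I*√5998/5798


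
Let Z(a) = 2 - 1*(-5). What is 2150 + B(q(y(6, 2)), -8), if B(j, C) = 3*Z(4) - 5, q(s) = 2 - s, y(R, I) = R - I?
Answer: 2166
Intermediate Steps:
Z(a) = 7 (Z(a) = 2 + 5 = 7)
B(j, C) = 16 (B(j, C) = 3*7 - 5 = 21 - 5 = 16)
2150 + B(q(y(6, 2)), -8) = 2150 + 16 = 2166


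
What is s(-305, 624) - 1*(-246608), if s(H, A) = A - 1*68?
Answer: 247164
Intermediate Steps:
s(H, A) = -68 + A (s(H, A) = A - 68 = -68 + A)
s(-305, 624) - 1*(-246608) = (-68 + 624) - 1*(-246608) = 556 + 246608 = 247164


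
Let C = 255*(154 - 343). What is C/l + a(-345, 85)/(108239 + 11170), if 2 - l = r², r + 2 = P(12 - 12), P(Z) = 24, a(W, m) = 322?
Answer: 5755071959/57555138 ≈ 99.992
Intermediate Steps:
r = 22 (r = -2 + 24 = 22)
l = -482 (l = 2 - 1*22² = 2 - 1*484 = 2 - 484 = -482)
C = -48195 (C = 255*(-189) = -48195)
C/l + a(-345, 85)/(108239 + 11170) = -48195/(-482) + 322/(108239 + 11170) = -48195*(-1/482) + 322/119409 = 48195/482 + 322*(1/119409) = 48195/482 + 322/119409 = 5755071959/57555138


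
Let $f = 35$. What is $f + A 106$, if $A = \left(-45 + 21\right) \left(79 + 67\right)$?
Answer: $-371389$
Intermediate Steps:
$A = -3504$ ($A = \left(-24\right) 146 = -3504$)
$f + A 106 = 35 - 371424 = -371389$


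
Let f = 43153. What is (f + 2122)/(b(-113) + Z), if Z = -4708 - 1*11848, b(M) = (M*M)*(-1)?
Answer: -1811/1173 ≈ -1.5439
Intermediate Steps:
b(M) = -M² (b(M) = M²*(-1) = -M²)
Z = -16556 (Z = -4708 - 11848 = -16556)
(f + 2122)/(b(-113) + Z) = (43153 + 2122)/(-1*(-113)² - 16556) = 45275/(-1*12769 - 16556) = 45275/(-12769 - 16556) = 45275/(-29325) = 45275*(-1/29325) = -1811/1173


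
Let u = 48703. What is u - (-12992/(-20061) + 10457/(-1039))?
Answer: 1015331366626/20843379 ≈ 48712.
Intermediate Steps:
u - (-12992/(-20061) + 10457/(-1039)) = 48703 - (-12992/(-20061) + 10457/(-1039)) = 48703 - (-12992*(-1/20061) + 10457*(-1/1039)) = 48703 - (12992/20061 - 10457/1039) = 48703 - 1*(-196279189/20843379) = 48703 + 196279189/20843379 = 1015331366626/20843379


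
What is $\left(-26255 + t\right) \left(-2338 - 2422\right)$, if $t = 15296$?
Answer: $52164840$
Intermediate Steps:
$\left(-26255 + t\right) \left(-2338 - 2422\right) = \left(-26255 + 15296\right) \left(-2338 - 2422\right) = \left(-10959\right) \left(-4760\right) = 52164840$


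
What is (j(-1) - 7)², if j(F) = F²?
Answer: 36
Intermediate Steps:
(j(-1) - 7)² = ((-1)² - 7)² = (1 - 7)² = (-6)² = 36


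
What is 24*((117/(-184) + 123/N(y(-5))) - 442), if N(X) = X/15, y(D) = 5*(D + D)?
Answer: -1323519/115 ≈ -11509.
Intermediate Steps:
y(D) = 10*D (y(D) = 5*(2*D) = 10*D)
N(X) = X/15 (N(X) = X*(1/15) = X/15)
24*((117/(-184) + 123/N(y(-5))) - 442) = 24*((117/(-184) + 123/(((10*(-5))/15))) - 442) = 24*((117*(-1/184) + 123/(((1/15)*(-50)))) - 442) = 24*((-117/184 + 123/(-10/3)) - 442) = 24*((-117/184 + 123*(-3/10)) - 442) = 24*((-117/184 - 369/10) - 442) = 24*(-34533/920 - 442) = 24*(-441173/920) = -1323519/115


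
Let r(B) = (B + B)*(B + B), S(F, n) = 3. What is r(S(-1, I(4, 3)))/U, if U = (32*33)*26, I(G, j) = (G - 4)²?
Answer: 3/2288 ≈ 0.0013112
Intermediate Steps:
I(G, j) = (-4 + G)²
U = 27456 (U = 1056*26 = 27456)
r(B) = 4*B² (r(B) = (2*B)*(2*B) = 4*B²)
r(S(-1, I(4, 3)))/U = (4*3²)/27456 = (4*9)*(1/27456) = 36*(1/27456) = 3/2288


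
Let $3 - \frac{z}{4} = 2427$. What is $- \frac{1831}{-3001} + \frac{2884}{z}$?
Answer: $\frac{2274623}{7274424} \approx 0.31269$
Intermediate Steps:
$z = -9696$ ($z = 12 - 9708 = -9696$)
$- \frac{1831}{-3001} + \frac{2884}{z} = - \frac{1831}{-3001} + \frac{2884}{-9696} = \left(-1831\right) \left(- \frac{1}{3001}\right) + 2884 \left(- \frac{1}{9696}\right) = \frac{1831}{3001} - \frac{721}{2424} = \frac{2274623}{7274424}$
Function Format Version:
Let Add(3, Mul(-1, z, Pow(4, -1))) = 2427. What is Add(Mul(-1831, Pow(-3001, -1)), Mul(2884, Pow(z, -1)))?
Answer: Rational(2274623, 7274424) ≈ 0.31269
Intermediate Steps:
z = -9696 (z = Add(12, Mul(-4, 2427)) = Add(12, -9708) = -9696)
Add(Mul(-1831, Pow(-3001, -1)), Mul(2884, Pow(z, -1))) = Add(Mul(-1831, Pow(-3001, -1)), Mul(2884, Pow(-9696, -1))) = Add(Mul(-1831, Rational(-1, 3001)), Mul(2884, Rational(-1, 9696))) = Add(Rational(1831, 3001), Rational(-721, 2424)) = Rational(2274623, 7274424)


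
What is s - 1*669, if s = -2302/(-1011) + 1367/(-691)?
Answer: -467155424/698601 ≈ -668.70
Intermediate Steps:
s = 208645/698601 (s = -2302*(-1/1011) + 1367*(-1/691) = 2302/1011 - 1367/691 = 208645/698601 ≈ 0.29866)
s - 1*669 = 208645/698601 - 1*669 = 208645/698601 - 669 = -467155424/698601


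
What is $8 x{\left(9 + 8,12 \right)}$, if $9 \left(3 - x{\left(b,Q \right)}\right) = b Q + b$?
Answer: $- \frac{1552}{9} \approx -172.44$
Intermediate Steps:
$x{\left(b,Q \right)} = 3 - \frac{b}{9} - \frac{Q b}{9}$ ($x{\left(b,Q \right)} = 3 - \frac{b Q + b}{9} = 3 - \frac{Q b + b}{9} = 3 - \frac{b + Q b}{9} = 3 - \left(\frac{b}{9} + \frac{Q b}{9}\right) = 3 - \frac{b}{9} - \frac{Q b}{9}$)
$8 x{\left(9 + 8,12 \right)} = 8 \left(3 - \frac{9 + 8}{9} - \frac{4 \left(9 + 8\right)}{3}\right) = 8 \left(3 - \frac{17}{9} - \frac{4}{3} \cdot 17\right) = 8 \left(3 - \frac{17}{9} - \frac{68}{3}\right) = 8 \left(- \frac{194}{9}\right) = - \frac{1552}{9}$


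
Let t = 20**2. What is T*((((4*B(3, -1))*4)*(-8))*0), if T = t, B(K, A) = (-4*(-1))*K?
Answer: 0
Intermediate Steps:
B(K, A) = 4*K
t = 400
T = 400
T*((((4*B(3, -1))*4)*(-8))*0) = 400*((((4*(4*3))*4)*(-8))*0) = 400*((((4*12)*4)*(-8))*0) = 400*(((48*4)*(-8))*0) = 400*((192*(-8))*0) = 400*(-1536*0) = 400*0 = 0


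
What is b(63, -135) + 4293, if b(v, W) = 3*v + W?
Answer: 4347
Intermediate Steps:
b(v, W) = W + 3*v
b(63, -135) + 4293 = (-135 + 3*63) + 4293 = (-135 + 189) + 4293 = 54 + 4293 = 4347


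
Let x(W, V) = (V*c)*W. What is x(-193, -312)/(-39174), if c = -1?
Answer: 10036/6529 ≈ 1.5371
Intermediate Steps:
x(W, V) = -V*W (x(W, V) = (V*(-1))*W = (-V)*W = -V*W)
x(-193, -312)/(-39174) = -1*(-312)*(-193)/(-39174) = -60216*(-1/39174) = 10036/6529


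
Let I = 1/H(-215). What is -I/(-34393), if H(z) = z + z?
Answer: -1/14788990 ≈ -6.7618e-8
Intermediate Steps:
H(z) = 2*z
I = -1/430 (I = 1/(2*(-215)) = 1/(-430) = -1/430 ≈ -0.0023256)
-I/(-34393) = -(-1)/(430*(-34393)) = -(-1)*(-1)/(430*34393) = -1*1/14788990 = -1/14788990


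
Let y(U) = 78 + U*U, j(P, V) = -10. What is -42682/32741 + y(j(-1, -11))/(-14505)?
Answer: -624930308/474908205 ≈ -1.3159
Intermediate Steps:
y(U) = 78 + U²
-42682/32741 + y(j(-1, -11))/(-14505) = -42682/32741 + (78 + (-10)²)/(-14505) = -42682*1/32741 + (78 + 100)*(-1/14505) = -42682/32741 + 178*(-1/14505) = -42682/32741 - 178/14505 = -624930308/474908205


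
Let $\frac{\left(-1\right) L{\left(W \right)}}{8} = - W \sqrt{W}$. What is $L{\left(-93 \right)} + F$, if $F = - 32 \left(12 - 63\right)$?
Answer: $1632 - 744 i \sqrt{93} \approx 1632.0 - 7174.9 i$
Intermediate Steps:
$L{\left(W \right)} = 8 W^{\frac{3}{2}}$ ($L{\left(W \right)} = - 8 - W \sqrt{W} = - 8 \left(- W^{\frac{3}{2}}\right) = 8 W^{\frac{3}{2}}$)
$F = 1632$ ($F = \left(-32\right) \left(-51\right) = 1632$)
$L{\left(-93 \right)} + F = 8 \left(-93\right)^{\frac{3}{2}} + 1632 = 8 \left(- 93 i \sqrt{93}\right) + 1632 = - 744 i \sqrt{93} + 1632 = 1632 - 744 i \sqrt{93}$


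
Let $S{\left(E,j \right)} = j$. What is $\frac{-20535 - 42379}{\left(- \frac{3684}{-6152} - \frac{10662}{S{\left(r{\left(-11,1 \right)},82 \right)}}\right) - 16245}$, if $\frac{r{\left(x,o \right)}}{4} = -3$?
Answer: $\frac{3967231012}{1032538527} \approx 3.8422$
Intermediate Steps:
$r{\left(x,o \right)} = -12$ ($r{\left(x,o \right)} = 4 \left(-3\right) = -12$)
$\frac{-20535 - 42379}{\left(- \frac{3684}{-6152} - \frac{10662}{S{\left(r{\left(-11,1 \right)},82 \right)}}\right) - 16245} = \frac{-20535 - 42379}{\left(- \frac{3684}{-6152} - \frac{10662}{82}\right) - 16245} = - \frac{62914}{\left(\left(-3684\right) \left(- \frac{1}{6152}\right) - \frac{5331}{41}\right) - 16245} = - \frac{62914}{\left(\frac{921}{1538} - \frac{5331}{41}\right) - 16245} = - \frac{62914}{- \frac{8161317}{63058} - 16245} = - \frac{62914}{- \frac{1032538527}{63058}} = \left(-62914\right) \left(- \frac{63058}{1032538527}\right) = \frac{3967231012}{1032538527}$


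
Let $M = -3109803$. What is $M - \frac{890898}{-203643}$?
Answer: $- \frac{211096240477}{67881} \approx -3.1098 \cdot 10^{6}$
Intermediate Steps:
$M - \frac{890898}{-203643} = -3109803 - \frac{890898}{-203643} = -3109803 - - \frac{296966}{67881} = -3109803 + \frac{296966}{67881} = - \frac{211096240477}{67881}$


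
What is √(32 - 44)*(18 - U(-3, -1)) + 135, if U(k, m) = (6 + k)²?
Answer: 135 + 18*I*√3 ≈ 135.0 + 31.177*I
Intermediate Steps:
√(32 - 44)*(18 - U(-3, -1)) + 135 = √(32 - 44)*(18 - (6 - 3)²) + 135 = √(-12)*(18 - 1*3²) + 135 = (2*I*√3)*(18 - 1*9) + 135 = (2*I*√3)*(18 - 9) + 135 = (2*I*√3)*9 + 135 = 18*I*√3 + 135 = 135 + 18*I*√3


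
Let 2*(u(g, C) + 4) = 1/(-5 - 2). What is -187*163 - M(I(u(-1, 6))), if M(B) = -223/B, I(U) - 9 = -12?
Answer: -91666/3 ≈ -30555.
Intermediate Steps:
u(g, C) = -57/14 (u(g, C) = -4 + 1/(2*(-5 - 2)) = -4 + (1/2)/(-7) = -4 + (1/2)*(-1/7) = -4 - 1/14 = -57/14)
I(U) = -3 (I(U) = 9 - 12 = -3)
-187*163 - M(I(u(-1, 6))) = -187*163 - (-223)/(-3) = -30481 - (-223)*(-1)/3 = -30481 - 1*223/3 = -30481 - 223/3 = -91666/3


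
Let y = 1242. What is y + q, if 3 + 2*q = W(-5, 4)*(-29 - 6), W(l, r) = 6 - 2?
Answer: 2341/2 ≈ 1170.5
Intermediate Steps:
W(l, r) = 4
q = -143/2 (q = -3/2 + (4*(-29 - 6))/2 = -3/2 + (4*(-35))/2 = -3/2 + (1/2)*(-140) = -3/2 - 70 = -143/2 ≈ -71.500)
y + q = 1242 - 143/2 = 2341/2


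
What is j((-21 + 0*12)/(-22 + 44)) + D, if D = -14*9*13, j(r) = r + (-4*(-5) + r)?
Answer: -17819/11 ≈ -1619.9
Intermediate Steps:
j(r) = 20 + 2*r (j(r) = r + (20 + r) = 20 + 2*r)
D = -1638 (D = -126*13 = -1638)
j((-21 + 0*12)/(-22 + 44)) + D = (20 + 2*((-21 + 0*12)/(-22 + 44))) - 1638 = (20 + 2*((-21 + 0)/22)) - 1638 = (20 + 2*(-21*1/22)) - 1638 = (20 + 2*(-21/22)) - 1638 = (20 - 21/11) - 1638 = 199/11 - 1638 = -17819/11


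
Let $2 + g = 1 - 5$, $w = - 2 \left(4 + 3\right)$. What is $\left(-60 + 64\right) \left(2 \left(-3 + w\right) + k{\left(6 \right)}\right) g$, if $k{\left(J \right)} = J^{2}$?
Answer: $-48$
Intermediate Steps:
$w = -14$ ($w = \left(-2\right) 7 = -14$)
$g = -6$ ($g = -2 + \left(1 - 5\right) = -2 - 4 = -6$)
$\left(-60 + 64\right) \left(2 \left(-3 + w\right) + k{\left(6 \right)}\right) g = \left(-60 + 64\right) \left(2 \left(-3 - 14\right) + 6^{2}\right) \left(-6\right) = 4 \left(2 \left(-17\right) + 36\right) \left(-6\right) = 4 \left(-34 + 36\right) \left(-6\right) = 4 \cdot 2 \left(-6\right) = 4 \left(-12\right) = -48$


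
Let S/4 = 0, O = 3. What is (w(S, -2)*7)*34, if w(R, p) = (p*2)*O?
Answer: -2856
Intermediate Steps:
S = 0 (S = 4*0 = 0)
w(R, p) = 6*p (w(R, p) = (p*2)*3 = (2*p)*3 = 6*p)
(w(S, -2)*7)*34 = ((6*(-2))*7)*34 = -12*7*34 = -84*34 = -2856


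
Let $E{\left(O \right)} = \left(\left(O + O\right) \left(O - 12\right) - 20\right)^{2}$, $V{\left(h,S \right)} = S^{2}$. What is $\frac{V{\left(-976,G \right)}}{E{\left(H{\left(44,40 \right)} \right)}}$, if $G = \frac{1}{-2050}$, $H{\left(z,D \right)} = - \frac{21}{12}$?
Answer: $\frac{16}{53187890625} \approx 3.0082 \cdot 10^{-10}$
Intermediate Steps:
$H{\left(z,D \right)} = - \frac{7}{4}$ ($H{\left(z,D \right)} = \left(-21\right) \frac{1}{12} = - \frac{7}{4}$)
$G = - \frac{1}{2050} \approx -0.0004878$
$E{\left(O \right)} = \left(-20 + 2 O \left(-12 + O\right)\right)^{2}$ ($E{\left(O \right)} = \left(2 O \left(-12 + O\right) - 20\right)^{2} = \left(-20 + 2 O \left(-12 + O\right)\right)^{2}$)
$\frac{V{\left(-976,G \right)}}{E{\left(H{\left(44,40 \right)} \right)}} = \frac{\left(- \frac{1}{2050}\right)^{2}}{4 \left(10 - \left(- \frac{7}{4}\right)^{2} + 12 \left(- \frac{7}{4}\right)\right)^{2}} = \frac{1}{4202500 \cdot 4 \left(10 - \frac{49}{16} - 21\right)^{2}} = \frac{1}{4202500 \cdot 4 \left(- \frac{225}{16}\right)^{2}} = \frac{1}{4202500 \cdot 4 \cdot \frac{50625}{256}} = \frac{1}{4202500 \cdot \frac{50625}{64}} = \frac{1}{4202500} \cdot \frac{64}{50625} = \frac{16}{53187890625}$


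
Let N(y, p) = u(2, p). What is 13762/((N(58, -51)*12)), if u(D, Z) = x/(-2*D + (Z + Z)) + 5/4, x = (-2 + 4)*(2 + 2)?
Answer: 729386/747 ≈ 976.42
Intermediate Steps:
x = 8 (x = 2*4 = 8)
u(D, Z) = 5/4 + 8/(-2*D + 2*Z) (u(D, Z) = 8/(-2*D + (Z + Z)) + 5/4 = 8/(-2*D + 2*Z) + 5*(¼) = 8/(-2*D + 2*Z) + 5/4 = 5/4 + 8/(-2*D + 2*Z))
N(y, p) = (-6 - 5*p)/(4*(2 - p)) (N(y, p) = (-16 - 5*p + 5*2)/(4*(2 - p)) = (-16 - 5*p + 10)/(4*(2 - p)) = (-6 - 5*p)/(4*(2 - p)))
13762/((N(58, -51)*12)) = 13762/((((6 + 5*(-51))/(4*(-2 - 51)))*12)) = 13762/((((¼)*(6 - 255)/(-53))*12)) = 13762/((((¼)*(-1/53)*(-249))*12)) = 13762/(((249/212)*12)) = 13762/(747/53) = 13762*(53/747) = 729386/747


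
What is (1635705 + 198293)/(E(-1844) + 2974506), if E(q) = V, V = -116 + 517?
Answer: 1833998/2974907 ≈ 0.61649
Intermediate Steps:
V = 401
E(q) = 401
(1635705 + 198293)/(E(-1844) + 2974506) = (1635705 + 198293)/(401 + 2974506) = 1833998/2974907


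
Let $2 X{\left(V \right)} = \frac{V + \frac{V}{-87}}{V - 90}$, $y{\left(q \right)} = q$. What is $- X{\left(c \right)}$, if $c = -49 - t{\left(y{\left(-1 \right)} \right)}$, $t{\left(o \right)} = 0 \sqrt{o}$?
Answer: $- \frac{2107}{12093} \approx -0.17423$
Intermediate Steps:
$t{\left(o \right)} = 0$
$c = -49$ ($c = -49 - 0 = -49 + 0 = -49$)
$X{\left(V \right)} = \frac{43 V}{87 \left(-90 + V\right)}$ ($X{\left(V \right)} = \frac{\left(V + \frac{V}{-87}\right) \frac{1}{V - 90}}{2} = \frac{\left(V + V \left(- \frac{1}{87}\right)\right) \frac{1}{-90 + V}}{2} = \frac{\left(V - \frac{V}{87}\right) \frac{1}{-90 + V}}{2} = \frac{\frac{86 V}{87} \frac{1}{-90 + V}}{2} = \frac{\frac{86}{87} V \frac{1}{-90 + V}}{2} = \frac{43 V}{87 \left(-90 + V\right)}$)
$- X{\left(c \right)} = - \frac{43 \left(-49\right)}{87 \left(-90 - 49\right)} = - \frac{43 \left(-49\right)}{87 \left(-139\right)} = - \frac{43 \left(-49\right) \left(-1\right)}{87 \cdot 139} = \left(-1\right) \frac{2107}{12093} = - \frac{2107}{12093}$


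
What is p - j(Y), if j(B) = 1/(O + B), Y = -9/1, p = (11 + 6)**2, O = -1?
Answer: 2891/10 ≈ 289.10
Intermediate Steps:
p = 289 (p = 17**2 = 289)
Y = -9 (Y = -9*1 = -9)
j(B) = 1/(-1 + B)
p - j(Y) = 289 - 1/(-1 - 9) = 289 - 1/(-10) = 289 - 1*(-1/10) = 289 + 1/10 = 2891/10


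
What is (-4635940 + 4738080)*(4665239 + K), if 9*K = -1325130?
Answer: 1384406274980/3 ≈ 4.6147e+11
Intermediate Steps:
K = -441710/3 (K = (1/9)*(-1325130) = -441710/3 ≈ -1.4724e+5)
(-4635940 + 4738080)*(4665239 + K) = (-4635940 + 4738080)*(4665239 - 441710/3) = 102140*(13554007/3) = 1384406274980/3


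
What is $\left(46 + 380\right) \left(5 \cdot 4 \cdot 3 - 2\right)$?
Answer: $24708$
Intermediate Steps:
$\left(46 + 380\right) \left(5 \cdot 4 \cdot 3 - 2\right) = 426 \left(20 \cdot 3 - 2\right) = 426 \left(60 - 2\right) = 426 \cdot 58 = 24708$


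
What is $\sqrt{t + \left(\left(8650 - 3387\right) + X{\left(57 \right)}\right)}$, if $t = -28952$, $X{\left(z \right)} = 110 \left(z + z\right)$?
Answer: $i \sqrt{11149} \approx 105.59 i$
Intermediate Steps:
$X{\left(z \right)} = 220 z$ ($X{\left(z \right)} = 110 \cdot 2 z = 220 z$)
$\sqrt{t + \left(\left(8650 - 3387\right) + X{\left(57 \right)}\right)} = \sqrt{-28952 + \left(\left(8650 - 3387\right) + 220 \cdot 57\right)} = \sqrt{-28952 + \left(5263 + 12540\right)} = \sqrt{-28952 + 17803} = \sqrt{-11149} = i \sqrt{11149}$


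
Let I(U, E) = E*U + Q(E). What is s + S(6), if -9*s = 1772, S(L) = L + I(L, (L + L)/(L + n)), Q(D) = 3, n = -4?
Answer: -1367/9 ≈ -151.89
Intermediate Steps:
I(U, E) = 3 + E*U (I(U, E) = E*U + 3 = 3 + E*U)
S(L) = 3 + L + 2*L²/(-4 + L) (S(L) = L + (3 + ((L + L)/(L - 4))*L) = L + (3 + ((2*L)/(-4 + L))*L) = L + (3 + (2*L/(-4 + L))*L) = L + (3 + 2*L²/(-4 + L)) = 3 + L + 2*L²/(-4 + L))
s = -1772/9 (s = -⅑*1772 = -1772/9 ≈ -196.89)
s + S(6) = -1772/9 + (-12 - 1*6 + 3*6²)/(-4 + 6) = -1772/9 + (-12 - 6 + 3*36)/2 = -1772/9 + (-12 - 6 + 108)/2 = -1772/9 + (½)*90 = -1772/9 + 45 = -1367/9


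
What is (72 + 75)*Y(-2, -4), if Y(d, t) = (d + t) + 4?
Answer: -294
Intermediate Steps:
Y(d, t) = 4 + d + t
(72 + 75)*Y(-2, -4) = (72 + 75)*(4 - 2 - 4) = 147*(-2) = -294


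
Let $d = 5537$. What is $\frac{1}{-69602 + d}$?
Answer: $- \frac{1}{64065} \approx -1.5609 \cdot 10^{-5}$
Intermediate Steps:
$\frac{1}{-69602 + d} = \frac{1}{-69602 + 5537} = \frac{1}{-64065} = - \frac{1}{64065}$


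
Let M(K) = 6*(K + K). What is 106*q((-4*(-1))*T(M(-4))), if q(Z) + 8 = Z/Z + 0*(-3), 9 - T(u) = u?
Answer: -742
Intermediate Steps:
M(K) = 12*K (M(K) = 6*(2*K) = 12*K)
T(u) = 9 - u
q(Z) = -7 (q(Z) = -8 + (Z/Z + 0*(-3)) = -8 + (1 + 0) = -8 + 1 = -7)
106*q((-4*(-1))*T(M(-4))) = 106*(-7) = -742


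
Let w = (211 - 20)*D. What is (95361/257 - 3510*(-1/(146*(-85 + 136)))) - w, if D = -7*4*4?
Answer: 6941193650/318937 ≈ 21764.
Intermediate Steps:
D = -112 (D = -28*4 = -112)
w = -21392 (w = (211 - 20)*(-112) = 191*(-112) = -21392)
(95361/257 - 3510*(-1/(146*(-85 + 136)))) - w = (95361/257 - 3510*(-1/(146*(-85 + 136)))) - 1*(-21392) = (95361*(1/257) - 3510/(51*(-146))) + 21392 = (95361/257 - 3510/(-7446)) + 21392 = (95361/257 - 3510*(-1/7446)) + 21392 = (95361/257 + 585/1241) + 21392 = 118493346/318937 + 21392 = 6941193650/318937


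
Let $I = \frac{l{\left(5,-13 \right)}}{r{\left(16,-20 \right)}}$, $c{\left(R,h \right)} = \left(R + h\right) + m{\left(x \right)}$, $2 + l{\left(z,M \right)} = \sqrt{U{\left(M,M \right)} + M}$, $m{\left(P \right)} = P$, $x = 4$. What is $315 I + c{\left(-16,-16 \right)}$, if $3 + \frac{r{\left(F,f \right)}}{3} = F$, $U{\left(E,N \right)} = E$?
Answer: $- \frac{574}{13} + \frac{105 i \sqrt{26}}{13} \approx -44.154 + 41.184 i$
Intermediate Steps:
$r{\left(F,f \right)} = -9 + 3 F$
$l{\left(z,M \right)} = -2 + \sqrt{2} \sqrt{M}$ ($l{\left(z,M \right)} = -2 + \sqrt{M + M} = -2 + \sqrt{2 M} = -2 + \sqrt{2} \sqrt{M}$)
$c{\left(R,h \right)} = 4 + R + h$ ($c{\left(R,h \right)} = \left(R + h\right) + 4 = 4 + R + h$)
$I = - \frac{2}{39} + \frac{i \sqrt{26}}{39}$ ($I = \frac{-2 + \sqrt{2} \sqrt{-13}}{-9 + 3 \cdot 16} = \frac{-2 + \sqrt{2} i \sqrt{13}}{-9 + 48} = \frac{-2 + i \sqrt{26}}{39} = \left(-2 + i \sqrt{26}\right) \frac{1}{39} = - \frac{2}{39} + \frac{i \sqrt{26}}{39} \approx -0.051282 + 0.13074 i$)
$315 I + c{\left(-16,-16 \right)} = 315 \left(- \frac{2}{39} + \frac{i \sqrt{26}}{39}\right) - 28 = \left(- \frac{210}{13} + \frac{105 i \sqrt{26}}{13}\right) - 28 = - \frac{574}{13} + \frac{105 i \sqrt{26}}{13}$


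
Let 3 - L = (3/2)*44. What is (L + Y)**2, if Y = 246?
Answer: 33489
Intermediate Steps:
L = -63 (L = 3 - 3/2*44 = 3 - 3*(1/2)*44 = 3 - 3*44/2 = 3 - 1*66 = 3 - 66 = -63)
(L + Y)**2 = (-63 + 246)**2 = 183**2 = 33489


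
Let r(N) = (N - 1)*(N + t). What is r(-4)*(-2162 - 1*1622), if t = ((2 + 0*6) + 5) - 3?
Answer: 0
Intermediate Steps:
t = 4 (t = ((2 + 0) + 5) - 3 = (2 + 5) - 3 = 7 - 3 = 4)
r(N) = (-1 + N)*(4 + N) (r(N) = (N - 1)*(N + 4) = (-1 + N)*(4 + N))
r(-4)*(-2162 - 1*1622) = (-4 + (-4)**2 + 3*(-4))*(-2162 - 1*1622) = (-4 + 16 - 12)*(-2162 - 1622) = 0*(-3784) = 0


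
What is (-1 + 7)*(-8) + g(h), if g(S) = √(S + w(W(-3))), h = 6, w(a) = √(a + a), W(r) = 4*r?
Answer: -48 + √(6 + 2*I*√6) ≈ -45.378 + 0.93434*I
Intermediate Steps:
w(a) = √2*√a (w(a) = √(2*a) = √2*√a)
g(S) = √(S + 2*I*√6) (g(S) = √(S + √2*√(4*(-3))) = √(S + √2*√(-12)) = √(S + √2*(2*I*√3)) = √(S + 2*I*√6))
(-1 + 7)*(-8) + g(h) = (-1 + 7)*(-8) + √(6 + 2*I*√6) = 6*(-8) + √(6 + 2*I*√6) = -48 + √(6 + 2*I*√6)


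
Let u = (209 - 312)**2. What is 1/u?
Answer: 1/10609 ≈ 9.4260e-5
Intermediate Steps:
u = 10609 (u = (-103)**2 = 10609)
1/u = 1/10609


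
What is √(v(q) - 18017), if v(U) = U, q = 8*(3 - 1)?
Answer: I*√18001 ≈ 134.17*I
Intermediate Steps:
q = 16 (q = 8*2 = 16)
√(v(q) - 18017) = √(16 - 18017) = √(-18001) = I*√18001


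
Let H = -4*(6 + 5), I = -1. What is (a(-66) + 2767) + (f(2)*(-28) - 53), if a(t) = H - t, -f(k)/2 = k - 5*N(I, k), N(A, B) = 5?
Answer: 1448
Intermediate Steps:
f(k) = 50 - 2*k (f(k) = -2*(k - 5*5) = -2*(k - 25) = -2*(-25 + k) = 50 - 2*k)
H = -44 (H = -4*11 = -44)
a(t) = -44 - t
(a(-66) + 2767) + (f(2)*(-28) - 53) = ((-44 - 1*(-66)) + 2767) + ((50 - 2*2)*(-28) - 53) = ((-44 + 66) + 2767) + ((50 - 4)*(-28) - 53) = (22 + 2767) + (46*(-28) - 53) = 2789 + (-1288 - 53) = 2789 - 1341 = 1448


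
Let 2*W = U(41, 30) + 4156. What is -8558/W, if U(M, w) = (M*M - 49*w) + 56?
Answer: -17116/4423 ≈ -3.8698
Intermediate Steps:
U(M, w) = 56 + M² - 49*w (U(M, w) = (M² - 49*w) + 56 = 56 + M² - 49*w)
W = 4423/2 (W = ((56 + 41² - 49*30) + 4156)/2 = ((56 + 1681 - 1470) + 4156)/2 = (267 + 4156)/2 = (½)*4423 = 4423/2 ≈ 2211.5)
-8558/W = -8558/4423/2 = -8558*2/4423 = -17116/4423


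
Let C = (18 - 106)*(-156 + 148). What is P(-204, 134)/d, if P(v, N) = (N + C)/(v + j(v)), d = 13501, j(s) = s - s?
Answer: -419/1377102 ≈ -0.00030426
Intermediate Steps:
j(s) = 0
C = 704 (C = -88*(-8) = 704)
P(v, N) = (704 + N)/v (P(v, N) = (N + 704)/(v + 0) = (704 + N)/v)
P(-204, 134)/d = ((704 + 134)/(-204))/13501 = -1/204*838*(1/13501) = -419/102*1/13501 = -419/1377102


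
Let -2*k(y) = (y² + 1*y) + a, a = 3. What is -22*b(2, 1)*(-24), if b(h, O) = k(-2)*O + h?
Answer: -264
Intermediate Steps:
k(y) = -3/2 - y/2 - y²/2 (k(y) = -((y² + 1*y) + 3)/2 = -((y² + y) + 3)/2 = -((y + y²) + 3)/2 = -(3 + y + y²)/2 = -3/2 - y/2 - y²/2)
b(h, O) = h - 5*O/2 (b(h, O) = (-3/2 - ½*(-2) - ½*(-2)²)*O + h = (-3/2 + 1 - ½*4)*O + h = (-3/2 + 1 - 2)*O + h = -5*O/2 + h = h - 5*O/2)
-22*b(2, 1)*(-24) = -22*(2 - 5/2*1)*(-24) = -22*(2 - 5/2)*(-24) = -22*(-½)*(-24) = 11*(-24) = -264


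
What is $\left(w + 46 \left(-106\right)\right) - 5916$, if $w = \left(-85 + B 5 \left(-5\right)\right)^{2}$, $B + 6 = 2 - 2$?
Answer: $-6567$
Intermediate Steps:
$B = -6$ ($B = -6 + \left(2 - 2\right) = -6 + 0 = -6$)
$w = 4225$ ($w = \left(-85 + \left(-6\right) 5 \left(-5\right)\right)^{2} = \left(-85 - -150\right)^{2} = \left(-85 + 150\right)^{2} = 65^{2} = 4225$)
$\left(w + 46 \left(-106\right)\right) - 5916 = \left(4225 + 46 \left(-106\right)\right) - 5916 = \left(4225 - 4876\right) - 5916 = -651 - 5916 = -6567$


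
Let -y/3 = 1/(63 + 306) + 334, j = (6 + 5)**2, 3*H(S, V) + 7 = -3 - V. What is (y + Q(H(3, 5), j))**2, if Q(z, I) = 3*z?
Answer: 15648008464/15129 ≈ 1.0343e+6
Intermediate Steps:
H(S, V) = -10/3 - V/3 (H(S, V) = -7/3 + (-3 - V)/3 = -7/3 + (-1 - V/3) = -10/3 - V/3)
j = 121 (j = 11**2 = 121)
y = -123247/123 (y = -3*(1/(63 + 306) + 334) = -3*(1/369 + 334) = -3*123247/369 = -123247/123 ≈ -1002.0)
(y + Q(H(3, 5), j))**2 = (-123247/123 + 3*(-10/3 - 1/3*5))**2 = (-123247/123 + 3*(-10/3 - 5/3))**2 = (-123247/123 + 3*(-5))**2 = (-123247/123 - 15)**2 = (-125092/123)**2 = 15648008464/15129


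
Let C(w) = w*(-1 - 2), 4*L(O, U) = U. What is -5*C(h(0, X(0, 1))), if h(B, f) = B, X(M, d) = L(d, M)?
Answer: 0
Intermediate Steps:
L(O, U) = U/4
X(M, d) = M/4
C(w) = -3*w (C(w) = w*(-3) = -3*w)
-5*C(h(0, X(0, 1))) = -(-15)*0 = -5*0 = 0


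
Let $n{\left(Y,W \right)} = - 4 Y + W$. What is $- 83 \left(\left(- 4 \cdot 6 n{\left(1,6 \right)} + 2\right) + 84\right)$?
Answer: $-3154$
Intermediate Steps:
$n{\left(Y,W \right)} = W - 4 Y$
$- 83 \left(\left(- 4 \cdot 6 n{\left(1,6 \right)} + 2\right) + 84\right) = - 83 \left(\left(- 4 \cdot 6 \left(6 - 4\right) + 2\right) + 84\right) = - 83 \left(\left(- 4 \cdot 6 \cdot 2 + 2\right) + 84\right) = - 83 \left(\left(\left(-4\right) 12 + 2\right) + 84\right) = - 83 \left(\left(-48 + 2\right) + 84\right) = - 83 \left(-46 + 84\right) = \left(-83\right) 38 = -3154$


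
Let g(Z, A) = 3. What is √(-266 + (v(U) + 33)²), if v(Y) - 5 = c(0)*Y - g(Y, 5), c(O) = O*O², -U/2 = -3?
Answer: √959 ≈ 30.968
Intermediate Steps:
U = 6 (U = -2*(-3) = 6)
c(O) = O³
v(Y) = 2 (v(Y) = 5 + (0³*Y - 1*3) = 5 + (0*Y - 3) = 5 + (0 - 3) = 5 - 3 = 2)
√(-266 + (v(U) + 33)²) = √(-266 + (2 + 33)²) = √(-266 + 35²) = √(-266 + 1225) = √959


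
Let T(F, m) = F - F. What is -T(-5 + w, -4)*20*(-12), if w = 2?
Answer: 0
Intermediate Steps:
T(F, m) = 0
-T(-5 + w, -4)*20*(-12) = -0*20*(-12) = -0*(-12) = -1*0 = 0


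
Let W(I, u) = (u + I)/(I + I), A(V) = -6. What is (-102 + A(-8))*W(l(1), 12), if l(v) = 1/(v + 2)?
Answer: -1998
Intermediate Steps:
l(v) = 1/(2 + v)
W(I, u) = (I + u)/(2*I) (W(I, u) = (I + u)/((2*I)) = (I + u)*(1/(2*I)) = (I + u)/(2*I))
(-102 + A(-8))*W(l(1), 12) = (-102 - 6)*((1/(2 + 1) + 12)/(2*(1/(2 + 1)))) = -54*(1/3 + 12)/(1/3) = -54*(1/3 + 12)/1/3 = -54*3*37/3 = -108*37/2 = -1998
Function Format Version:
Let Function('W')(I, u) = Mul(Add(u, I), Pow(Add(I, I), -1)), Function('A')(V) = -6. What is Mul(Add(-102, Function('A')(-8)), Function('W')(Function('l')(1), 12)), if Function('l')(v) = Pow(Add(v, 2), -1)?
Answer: -1998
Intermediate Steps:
Function('l')(v) = Pow(Add(2, v), -1)
Function('W')(I, u) = Mul(Rational(1, 2), Pow(I, -1), Add(I, u)) (Function('W')(I, u) = Mul(Add(I, u), Pow(Mul(2, I), -1)) = Mul(Add(I, u), Mul(Rational(1, 2), Pow(I, -1))) = Mul(Rational(1, 2), Pow(I, -1), Add(I, u)))
Mul(Add(-102, Function('A')(-8)), Function('W')(Function('l')(1), 12)) = Mul(Add(-102, -6), Mul(Rational(1, 2), Pow(Pow(Add(2, 1), -1), -1), Add(Pow(Add(2, 1), -1), 12))) = Mul(-108, Mul(Rational(1, 2), Pow(Pow(3, -1), -1), Add(Pow(3, -1), 12))) = Mul(-108, Mul(Rational(1, 2), Pow(Rational(1, 3), -1), Add(Rational(1, 3), 12))) = Mul(-108, Mul(Rational(1, 2), 3, Rational(37, 3))) = Mul(-108, Rational(37, 2)) = -1998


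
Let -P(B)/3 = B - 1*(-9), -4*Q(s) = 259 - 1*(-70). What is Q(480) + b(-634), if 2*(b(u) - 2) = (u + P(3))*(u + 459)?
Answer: 234179/4 ≈ 58545.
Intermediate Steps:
Q(s) = -329/4 (Q(s) = -(259 - 1*(-70))/4 = -(259 + 70)/4 = -¼*329 = -329/4)
P(B) = -27 - 3*B (P(B) = -3*(B - 1*(-9)) = -3*(B + 9) = -3*(9 + B) = -27 - 3*B)
b(u) = 2 + (-36 + u)*(459 + u)/2 (b(u) = 2 + ((u + (-27 - 3*3))*(u + 459))/2 = 2 + ((u + (-27 - 9))*(459 + u))/2 = 2 + ((u - 36)*(459 + u))/2 = 2 + ((-36 + u)*(459 + u))/2 = 2 + (-36 + u)*(459 + u)/2)
Q(480) + b(-634) = -329/4 + (-8260 + (½)*(-634)² + (423/2)*(-634)) = -329/4 + (-8260 + (½)*401956 - 134091) = -329/4 + (-8260 + 200978 - 134091) = -329/4 + 58627 = 234179/4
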